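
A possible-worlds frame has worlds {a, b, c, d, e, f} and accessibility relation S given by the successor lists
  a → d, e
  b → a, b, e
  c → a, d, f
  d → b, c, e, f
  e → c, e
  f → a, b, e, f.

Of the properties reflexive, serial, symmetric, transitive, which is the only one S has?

serial

Reflexive: no — a is not related to itself.
Serial: yes — every world has a successor (e.g. a S d).
Symmetric: no — a S d but not d S a.
Transitive: no — a S d and d S b, but not a S b.
Only serial holds.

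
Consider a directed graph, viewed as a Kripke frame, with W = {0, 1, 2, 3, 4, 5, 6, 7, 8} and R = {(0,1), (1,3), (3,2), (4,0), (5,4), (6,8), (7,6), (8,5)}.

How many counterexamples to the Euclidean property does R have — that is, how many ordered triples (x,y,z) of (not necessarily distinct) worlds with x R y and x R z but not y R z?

Enumerating: (0,1,1), (1,3,3), (3,2,2), (4,0,0), (5,4,4), (6,8,8), (7,6,6), (8,5,5).

8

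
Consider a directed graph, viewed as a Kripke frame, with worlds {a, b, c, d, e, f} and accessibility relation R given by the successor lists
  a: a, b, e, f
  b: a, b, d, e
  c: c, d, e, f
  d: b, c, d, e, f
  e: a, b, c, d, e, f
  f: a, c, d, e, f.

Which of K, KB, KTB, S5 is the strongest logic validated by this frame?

Symmetric (axiom B): yes — every pair in R has its reverse in R.
Reflexive (axiom T): yes — every world is R-related to itself.
Euclidean (axiom 5): no — a R b and a R f, but not b R f.
So F validates K, KB, KTB; S5 would additionally require R to be Euclidean. The strongest is KTB.

KTB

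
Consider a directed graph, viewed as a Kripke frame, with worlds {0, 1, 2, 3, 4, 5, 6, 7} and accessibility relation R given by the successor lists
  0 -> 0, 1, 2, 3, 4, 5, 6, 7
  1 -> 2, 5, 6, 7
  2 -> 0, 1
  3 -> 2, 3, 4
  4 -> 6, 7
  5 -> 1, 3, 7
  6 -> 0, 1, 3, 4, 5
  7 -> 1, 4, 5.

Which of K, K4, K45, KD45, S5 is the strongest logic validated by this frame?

Transitive (axiom 4): no — 1 R 2 and 2 R 0, but not 1 R 0.
Euclidean (axiom 5): no — 0 R 1 and 0 R 3, but not 1 R 3.
Serial (axiom D): yes — every world has a successor (e.g. 0 R 0).
Reflexive (axiom T): no — 1 is not related to itself.
So F validates K; K4 would additionally require R to be transitive. The strongest is K.

K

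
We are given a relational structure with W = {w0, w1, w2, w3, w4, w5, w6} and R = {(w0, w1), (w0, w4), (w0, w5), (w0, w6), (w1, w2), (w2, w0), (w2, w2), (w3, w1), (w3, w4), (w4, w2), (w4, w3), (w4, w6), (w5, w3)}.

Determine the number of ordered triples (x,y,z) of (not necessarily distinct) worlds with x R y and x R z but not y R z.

Enumerating: (w0,w1,w1), (w0,w1,w4), (w0,w1,w5), (w0,w1,w6), (w0,w4,w1), (w0,w4,w4), (w0,w4,w5), (w0,w5,w1), (w0,w5,w4), (w0,w5,w5), (w0,w5,w6), (w0,w6,w1), … and 18 more.
Total: 30.

30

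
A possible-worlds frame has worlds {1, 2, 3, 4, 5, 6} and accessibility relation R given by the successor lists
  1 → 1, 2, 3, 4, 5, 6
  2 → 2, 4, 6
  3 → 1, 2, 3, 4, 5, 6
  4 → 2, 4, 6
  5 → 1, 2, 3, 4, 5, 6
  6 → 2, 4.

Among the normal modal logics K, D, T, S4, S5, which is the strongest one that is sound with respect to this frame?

D

Serial (axiom D): yes — every world has a successor (e.g. 1 R 1).
Reflexive (axiom T): no — 6 is not related to itself.
Transitive (axiom 4): no — 6 R 2 and 2 R 6, but not 6 R 6.
Euclidean (axiom 5): no — 1 R 2 and 1 R 3, but not 2 R 3.
So F validates K, D; T would additionally require R to be reflexive. The strongest is D.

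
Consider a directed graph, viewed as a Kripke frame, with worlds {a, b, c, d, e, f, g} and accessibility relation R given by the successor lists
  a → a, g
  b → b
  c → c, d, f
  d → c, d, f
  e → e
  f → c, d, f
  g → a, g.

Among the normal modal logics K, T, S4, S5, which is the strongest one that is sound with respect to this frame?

S5

Reflexive (axiom T): yes — every world is R-related to itself.
Transitive (axiom 4): yes — every two-step R-path is closed by a direct edge.
Euclidean (axiom 5): yes — any two successors of a common world are R-related.
So F validates K, T, S4, S5. The strongest is S5.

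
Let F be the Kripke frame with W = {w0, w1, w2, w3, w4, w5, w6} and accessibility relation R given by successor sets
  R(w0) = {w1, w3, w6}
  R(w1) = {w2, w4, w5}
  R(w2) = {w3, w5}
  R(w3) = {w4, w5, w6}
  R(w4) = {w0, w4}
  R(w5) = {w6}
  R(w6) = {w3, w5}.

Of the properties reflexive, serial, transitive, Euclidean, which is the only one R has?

Reflexive: no — w0 is not related to itself.
Serial: yes — every world has a successor (e.g. w0 R w1).
Transitive: no — w0 R w1 and w1 R w2, but not w0 R w2.
Euclidean: no — w0 R w1 and w0 R w3, but not w1 R w3.
Only serial holds.

serial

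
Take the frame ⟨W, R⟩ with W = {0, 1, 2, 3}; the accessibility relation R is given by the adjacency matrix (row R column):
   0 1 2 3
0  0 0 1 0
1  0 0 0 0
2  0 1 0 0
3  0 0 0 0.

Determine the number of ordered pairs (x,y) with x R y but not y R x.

2

Enumerating: (0,2), (2,1).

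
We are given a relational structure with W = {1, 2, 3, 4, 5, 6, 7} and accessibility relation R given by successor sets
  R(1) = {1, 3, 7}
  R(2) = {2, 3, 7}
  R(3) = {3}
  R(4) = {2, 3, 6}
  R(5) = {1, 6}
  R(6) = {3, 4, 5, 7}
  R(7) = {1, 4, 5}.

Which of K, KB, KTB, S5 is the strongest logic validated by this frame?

K

Symmetric (axiom B): no — 1 R 3 but not 3 R 1.
Reflexive (axiom T): no — 4 is not related to itself.
Euclidean (axiom 5): no — 1 R 3 and 1 R 7, but not 3 R 7.
So F validates K; KB would additionally require R to be symmetric. The strongest is K.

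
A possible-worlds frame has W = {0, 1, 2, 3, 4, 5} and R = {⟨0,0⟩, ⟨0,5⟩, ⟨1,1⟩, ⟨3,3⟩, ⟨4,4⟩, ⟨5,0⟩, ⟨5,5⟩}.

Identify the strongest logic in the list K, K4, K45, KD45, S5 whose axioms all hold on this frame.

Transitive (axiom 4): yes — every two-step R-path is closed by a direct edge.
Euclidean (axiom 5): yes — any two successors of a common world are R-related.
Serial (axiom D): no — 2 has no R-successor.
Reflexive (axiom T): no — 2 is not related to itself.
So F validates K, K4, K45; KD45 would additionally require R to be serial. The strongest is K45.

K45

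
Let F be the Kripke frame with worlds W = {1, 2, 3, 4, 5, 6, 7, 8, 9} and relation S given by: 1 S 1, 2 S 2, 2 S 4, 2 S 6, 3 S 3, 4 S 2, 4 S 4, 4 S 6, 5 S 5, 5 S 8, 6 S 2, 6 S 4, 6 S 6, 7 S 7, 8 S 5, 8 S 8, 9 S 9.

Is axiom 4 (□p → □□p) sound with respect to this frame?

Yes

By correspondence theory, 4 is valid on a frame iff S is transitive.
Transitive: yes — every two-step S-path is closed by a direct edge.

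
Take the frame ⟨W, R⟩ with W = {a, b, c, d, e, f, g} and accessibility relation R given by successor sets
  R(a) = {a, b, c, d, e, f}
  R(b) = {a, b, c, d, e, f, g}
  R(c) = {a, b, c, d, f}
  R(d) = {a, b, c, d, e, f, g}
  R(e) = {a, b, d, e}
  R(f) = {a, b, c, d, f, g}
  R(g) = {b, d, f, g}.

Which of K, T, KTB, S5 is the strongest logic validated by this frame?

KTB

Reflexive (axiom T): yes — every world is R-related to itself.
Symmetric (axiom B): yes — every pair in R has its reverse in R.
Euclidean (axiom 5): no — a R c and a R e, but not c R e.
So F validates K, T, KTB; S5 would additionally require R to be Euclidean. The strongest is KTB.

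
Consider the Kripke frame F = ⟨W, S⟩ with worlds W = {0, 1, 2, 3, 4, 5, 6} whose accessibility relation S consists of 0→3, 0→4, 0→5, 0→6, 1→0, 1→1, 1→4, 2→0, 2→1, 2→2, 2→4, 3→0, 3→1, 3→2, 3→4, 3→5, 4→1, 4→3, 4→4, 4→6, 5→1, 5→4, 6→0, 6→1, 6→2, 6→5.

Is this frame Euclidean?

No

Euclidean: no — 0 S 3 and 0 S 6, but not 3 S 6.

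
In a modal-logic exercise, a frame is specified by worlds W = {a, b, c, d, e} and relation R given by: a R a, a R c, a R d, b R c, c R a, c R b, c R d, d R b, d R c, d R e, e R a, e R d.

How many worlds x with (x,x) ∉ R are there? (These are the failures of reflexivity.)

Enumerating: b, c, d, e.

4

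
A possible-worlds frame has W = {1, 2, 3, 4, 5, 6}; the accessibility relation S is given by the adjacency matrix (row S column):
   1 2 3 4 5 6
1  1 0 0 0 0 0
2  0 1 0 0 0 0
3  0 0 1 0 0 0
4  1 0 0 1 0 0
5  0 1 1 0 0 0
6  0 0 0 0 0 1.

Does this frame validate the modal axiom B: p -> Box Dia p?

Axiom B corresponds to the accessibility relation being symmetric.
Symmetric: no — 4 S 1 but not 1 S 4.

No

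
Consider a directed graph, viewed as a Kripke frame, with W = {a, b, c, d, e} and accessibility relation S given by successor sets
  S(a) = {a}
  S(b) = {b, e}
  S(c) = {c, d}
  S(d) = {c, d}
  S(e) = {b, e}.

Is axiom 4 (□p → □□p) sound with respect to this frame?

Yes

Axiom 4 corresponds to the accessibility relation being transitive.
Transitive: yes — every two-step S-path is closed by a direct edge.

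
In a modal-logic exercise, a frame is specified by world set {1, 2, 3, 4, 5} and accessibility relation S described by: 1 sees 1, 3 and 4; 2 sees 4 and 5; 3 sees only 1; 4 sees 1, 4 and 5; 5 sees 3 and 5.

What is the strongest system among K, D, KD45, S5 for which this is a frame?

D

Serial (axiom D): yes — every world has a successor (e.g. 1 S 1).
Euclidean (axiom 5): no — 1 S 3 and 1 S 4, but not 3 S 4.
Transitive (axiom 4): no — 1 S 4 and 4 S 5, but not 1 S 5.
Reflexive (axiom T): no — 2 is not related to itself.
So F validates K, D; KD45 would additionally require S to be Euclidean and transitive. The strongest is D.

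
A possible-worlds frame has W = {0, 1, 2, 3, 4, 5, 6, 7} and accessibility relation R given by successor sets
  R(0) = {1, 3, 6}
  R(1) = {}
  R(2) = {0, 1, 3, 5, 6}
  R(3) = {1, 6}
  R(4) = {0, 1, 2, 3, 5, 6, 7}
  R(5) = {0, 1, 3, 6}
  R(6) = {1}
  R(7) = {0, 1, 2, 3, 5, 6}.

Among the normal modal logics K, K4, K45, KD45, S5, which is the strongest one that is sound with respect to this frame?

Transitive (axiom 4): yes — every two-step R-path is closed by a direct edge.
Euclidean (axiom 5): no — 0 R 1 and 0 R 3, but not 1 R 3.
Serial (axiom D): no — 1 has no R-successor.
Reflexive (axiom T): no — 0 is not related to itself.
So F validates K, K4; K45 would additionally require R to be Euclidean. The strongest is K4.

K4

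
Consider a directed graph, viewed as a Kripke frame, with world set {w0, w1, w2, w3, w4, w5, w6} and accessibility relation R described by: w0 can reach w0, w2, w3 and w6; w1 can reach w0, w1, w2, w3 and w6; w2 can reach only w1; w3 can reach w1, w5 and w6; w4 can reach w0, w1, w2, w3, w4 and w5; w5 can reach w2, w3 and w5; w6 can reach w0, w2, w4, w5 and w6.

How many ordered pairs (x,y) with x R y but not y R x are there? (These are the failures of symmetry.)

14

Enumerating: (w0,w2), (w0,w3), (w1,w0), (w1,w6), (w3,w6), (w4,w0), (w4,w1), (w4,w2), (w4,w3), (w4,w5), (w5,w2), (w6,w2), (w6,w4), (w6,w5).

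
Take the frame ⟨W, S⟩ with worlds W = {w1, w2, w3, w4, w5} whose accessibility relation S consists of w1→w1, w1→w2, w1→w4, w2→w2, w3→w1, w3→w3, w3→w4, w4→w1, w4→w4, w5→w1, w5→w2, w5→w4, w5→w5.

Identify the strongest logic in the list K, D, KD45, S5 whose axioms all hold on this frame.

Serial (axiom D): yes — every world has a successor (e.g. w1 S w1).
Euclidean (axiom 5): no — w1 S w2 and w1 S w4, but not w2 S w4.
Transitive (axiom 4): no — w3 S w1 and w1 S w2, but not w3 S w2.
Reflexive (axiom T): yes — every world is S-related to itself.
So F validates K, D; KD45 would additionally require S to be Euclidean and transitive. The strongest is D.

D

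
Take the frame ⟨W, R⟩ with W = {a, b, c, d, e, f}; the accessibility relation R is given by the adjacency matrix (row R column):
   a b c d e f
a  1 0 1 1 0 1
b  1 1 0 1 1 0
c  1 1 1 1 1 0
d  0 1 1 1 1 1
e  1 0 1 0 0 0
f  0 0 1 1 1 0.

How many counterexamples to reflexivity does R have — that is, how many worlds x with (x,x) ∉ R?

2

Enumerating: e, f.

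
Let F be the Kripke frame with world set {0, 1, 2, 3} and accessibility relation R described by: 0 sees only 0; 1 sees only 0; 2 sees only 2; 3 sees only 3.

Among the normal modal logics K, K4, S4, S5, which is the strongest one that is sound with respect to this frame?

K4

Transitive (axiom 4): yes — every two-step R-path is closed by a direct edge.
Reflexive (axiom T): no — 1 is not related to itself.
Euclidean (axiom 5): yes — any two successors of a common world are R-related.
So F validates K, K4; S4 would additionally require R to be reflexive. The strongest is K4.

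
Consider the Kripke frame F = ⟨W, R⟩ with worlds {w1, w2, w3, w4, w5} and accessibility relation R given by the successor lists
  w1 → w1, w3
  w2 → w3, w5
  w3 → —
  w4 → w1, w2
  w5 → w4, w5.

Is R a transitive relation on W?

No

Transitive: no — w2 R w5 and w5 R w4, but not w2 R w4.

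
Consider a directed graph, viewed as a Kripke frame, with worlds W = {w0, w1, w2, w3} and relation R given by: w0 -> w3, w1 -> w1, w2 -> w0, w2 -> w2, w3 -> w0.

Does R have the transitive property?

Transitive: no — w2 R w0 and w0 R w3, but not w2 R w3.

No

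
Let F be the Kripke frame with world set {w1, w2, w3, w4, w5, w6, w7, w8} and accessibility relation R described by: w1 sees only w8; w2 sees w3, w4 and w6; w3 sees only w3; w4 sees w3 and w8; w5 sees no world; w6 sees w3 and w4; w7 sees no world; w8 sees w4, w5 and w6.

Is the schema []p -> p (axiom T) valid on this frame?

No

By correspondence theory, T is valid on a frame iff R is reflexive.
Reflexive: no — w1 is not related to itself.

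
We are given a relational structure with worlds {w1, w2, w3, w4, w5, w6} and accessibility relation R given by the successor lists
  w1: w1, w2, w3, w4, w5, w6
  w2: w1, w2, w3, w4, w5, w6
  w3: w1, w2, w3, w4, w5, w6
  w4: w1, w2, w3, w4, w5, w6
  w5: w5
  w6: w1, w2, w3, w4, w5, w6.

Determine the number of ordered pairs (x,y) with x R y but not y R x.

5

Enumerating: (w1,w5), (w2,w5), (w3,w5), (w4,w5), (w6,w5).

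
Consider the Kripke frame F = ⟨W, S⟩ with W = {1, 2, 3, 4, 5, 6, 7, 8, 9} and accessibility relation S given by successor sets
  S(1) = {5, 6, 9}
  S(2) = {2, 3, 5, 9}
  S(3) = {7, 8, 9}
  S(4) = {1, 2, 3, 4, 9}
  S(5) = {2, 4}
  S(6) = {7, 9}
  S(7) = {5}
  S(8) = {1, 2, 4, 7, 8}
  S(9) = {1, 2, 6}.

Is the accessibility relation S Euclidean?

No

Euclidean: no — 1 S 5 and 1 S 6, but not 5 S 6.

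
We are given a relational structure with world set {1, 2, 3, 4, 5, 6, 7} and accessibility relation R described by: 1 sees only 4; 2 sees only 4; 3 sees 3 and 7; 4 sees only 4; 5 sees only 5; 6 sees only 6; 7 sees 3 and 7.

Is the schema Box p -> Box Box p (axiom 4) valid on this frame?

Yes

The schema 4 characterises exactly the transitive frames.
Transitive: yes — every two-step R-path is closed by a direct edge.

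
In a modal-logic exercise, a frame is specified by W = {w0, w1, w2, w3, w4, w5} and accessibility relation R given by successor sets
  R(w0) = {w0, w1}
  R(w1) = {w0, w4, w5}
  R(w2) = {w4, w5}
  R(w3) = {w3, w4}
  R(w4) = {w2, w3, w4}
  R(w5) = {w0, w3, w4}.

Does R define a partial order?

No

Reflexive: no — w1 is not related to itself.
Transitive: no — w0 R w1 and w1 R w4, but not w0 R w4.
Antisymmetric: no — w0 R w1 and w1 R w0 with w0 ≠ w1.
So R is not a partial order.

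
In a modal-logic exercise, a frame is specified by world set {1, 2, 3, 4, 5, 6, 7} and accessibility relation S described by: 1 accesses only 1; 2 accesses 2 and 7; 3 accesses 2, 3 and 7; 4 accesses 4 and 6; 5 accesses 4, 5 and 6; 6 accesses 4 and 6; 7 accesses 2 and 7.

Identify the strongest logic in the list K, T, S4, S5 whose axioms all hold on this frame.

S4

Reflexive (axiom T): yes — every world is S-related to itself.
Transitive (axiom 4): yes — every two-step S-path is closed by a direct edge.
Euclidean (axiom 5): no — 3 S 2 and 3 S 3, but not 2 S 3.
So F validates K, T, S4; S5 would additionally require S to be Euclidean. The strongest is S4.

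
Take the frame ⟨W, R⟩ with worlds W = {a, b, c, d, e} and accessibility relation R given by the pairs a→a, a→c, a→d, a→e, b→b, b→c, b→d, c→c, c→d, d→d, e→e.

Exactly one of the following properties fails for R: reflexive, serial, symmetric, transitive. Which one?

symmetric

Reflexive: yes — every world is R-related to itself.
Serial: yes — every world has a successor (e.g. a R a).
Symmetric: no — a R c but not c R a.
Transitive: yes — every two-step R-path is closed by a direct edge.
Only symmetric fails.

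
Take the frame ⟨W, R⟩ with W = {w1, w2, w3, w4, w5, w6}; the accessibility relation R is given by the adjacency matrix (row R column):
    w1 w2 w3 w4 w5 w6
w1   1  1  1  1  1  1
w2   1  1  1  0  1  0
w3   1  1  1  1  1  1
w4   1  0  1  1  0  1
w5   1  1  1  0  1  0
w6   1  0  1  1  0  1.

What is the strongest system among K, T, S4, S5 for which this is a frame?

Reflexive (axiom T): yes — every world is R-related to itself.
Transitive (axiom 4): no — w2 R w1 and w1 R w4, but not w2 R w4.
Euclidean (axiom 5): no — w1 R w2 and w1 R w4, but not w2 R w4.
So F validates K, T; S4 would additionally require R to be transitive. The strongest is T.

T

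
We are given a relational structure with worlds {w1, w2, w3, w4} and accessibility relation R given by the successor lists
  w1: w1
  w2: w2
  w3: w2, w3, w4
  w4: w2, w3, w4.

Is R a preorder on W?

Reflexive: yes — every world is R-related to itself.
Transitive: yes — every two-step R-path is closed by a direct edge.
So R is a preorder.

Yes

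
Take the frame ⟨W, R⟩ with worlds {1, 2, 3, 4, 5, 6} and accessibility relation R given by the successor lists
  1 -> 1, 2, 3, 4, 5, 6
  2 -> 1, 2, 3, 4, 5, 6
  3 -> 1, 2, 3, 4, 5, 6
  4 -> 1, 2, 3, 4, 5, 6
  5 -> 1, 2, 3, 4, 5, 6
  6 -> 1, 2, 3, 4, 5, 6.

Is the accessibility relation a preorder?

Reflexive: yes — every world is R-related to itself.
Transitive: yes — every two-step R-path is closed by a direct edge.
So R is a preorder.

Yes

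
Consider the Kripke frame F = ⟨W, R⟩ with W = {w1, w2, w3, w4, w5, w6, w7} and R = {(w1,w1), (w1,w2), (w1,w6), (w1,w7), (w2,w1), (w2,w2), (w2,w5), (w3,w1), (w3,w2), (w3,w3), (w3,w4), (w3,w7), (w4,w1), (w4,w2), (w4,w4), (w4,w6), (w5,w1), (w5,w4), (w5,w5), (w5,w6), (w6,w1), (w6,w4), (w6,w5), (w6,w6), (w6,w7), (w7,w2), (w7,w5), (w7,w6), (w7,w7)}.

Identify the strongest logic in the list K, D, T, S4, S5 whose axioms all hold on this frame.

T

Serial (axiom D): yes — every world has a successor (e.g. w1 R w1).
Reflexive (axiom T): yes — every world is R-related to itself.
Transitive (axiom 4): no — w1 R w2 and w2 R w5, but not w1 R w5.
Euclidean (axiom 5): no — w1 R w2 and w1 R w6, but not w2 R w6.
So F validates K, D, T; S4 would additionally require R to be transitive. The strongest is T.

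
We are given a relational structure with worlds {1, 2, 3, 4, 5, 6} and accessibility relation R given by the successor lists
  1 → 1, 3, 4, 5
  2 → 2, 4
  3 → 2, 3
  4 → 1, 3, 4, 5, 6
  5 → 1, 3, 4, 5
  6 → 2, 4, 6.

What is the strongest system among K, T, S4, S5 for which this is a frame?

T

Reflexive (axiom T): yes — every world is R-related to itself.
Transitive (axiom 4): no — 1 R 3 and 3 R 2, but not 1 R 2.
Euclidean (axiom 5): no — 1 R 3 and 1 R 4, but not 3 R 4.
So F validates K, T; S4 would additionally require R to be transitive. The strongest is T.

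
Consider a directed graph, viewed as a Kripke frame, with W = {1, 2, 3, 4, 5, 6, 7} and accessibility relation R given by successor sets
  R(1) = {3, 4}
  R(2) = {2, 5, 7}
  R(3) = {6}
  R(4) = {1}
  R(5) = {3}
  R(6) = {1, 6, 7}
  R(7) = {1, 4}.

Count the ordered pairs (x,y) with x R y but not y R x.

9

Enumerating: (1,3), (2,5), (2,7), (3,6), (5,3), (6,1), (6,7), (7,1), (7,4).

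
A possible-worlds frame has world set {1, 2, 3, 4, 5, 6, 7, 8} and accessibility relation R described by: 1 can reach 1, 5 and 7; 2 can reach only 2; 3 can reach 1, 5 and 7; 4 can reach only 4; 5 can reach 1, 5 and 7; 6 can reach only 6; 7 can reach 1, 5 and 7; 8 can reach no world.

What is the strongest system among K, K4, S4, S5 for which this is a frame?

K4

Transitive (axiom 4): yes — every two-step R-path is closed by a direct edge.
Reflexive (axiom T): no — 3 is not related to itself.
Euclidean (axiom 5): yes — any two successors of a common world are R-related.
So F validates K, K4; S4 would additionally require R to be reflexive. The strongest is K4.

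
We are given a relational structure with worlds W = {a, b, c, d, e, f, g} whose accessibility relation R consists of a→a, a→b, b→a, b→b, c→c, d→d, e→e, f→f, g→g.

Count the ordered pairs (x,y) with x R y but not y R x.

R is symmetric; there are no such tuples.

0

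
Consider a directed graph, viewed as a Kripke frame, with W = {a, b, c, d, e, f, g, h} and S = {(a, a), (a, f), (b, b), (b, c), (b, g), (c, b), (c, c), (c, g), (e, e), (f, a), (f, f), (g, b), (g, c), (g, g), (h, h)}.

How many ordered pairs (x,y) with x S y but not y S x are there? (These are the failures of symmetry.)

S is symmetric; there are no such tuples.

0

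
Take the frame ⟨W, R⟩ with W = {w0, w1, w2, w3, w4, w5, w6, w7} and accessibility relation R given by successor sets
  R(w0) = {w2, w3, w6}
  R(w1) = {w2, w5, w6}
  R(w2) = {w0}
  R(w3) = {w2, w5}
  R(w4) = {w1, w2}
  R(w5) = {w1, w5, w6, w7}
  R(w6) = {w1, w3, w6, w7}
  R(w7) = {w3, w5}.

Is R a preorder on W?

Reflexive: no — w0 is not related to itself.
Transitive: no — w0 R w3 and w3 R w5, but not w0 R w5.
So R is not a preorder.

No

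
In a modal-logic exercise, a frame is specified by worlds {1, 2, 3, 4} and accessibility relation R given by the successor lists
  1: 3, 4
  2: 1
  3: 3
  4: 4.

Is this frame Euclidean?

No

Euclidean: no — 1 R 3 and 1 R 4, but not 3 R 4.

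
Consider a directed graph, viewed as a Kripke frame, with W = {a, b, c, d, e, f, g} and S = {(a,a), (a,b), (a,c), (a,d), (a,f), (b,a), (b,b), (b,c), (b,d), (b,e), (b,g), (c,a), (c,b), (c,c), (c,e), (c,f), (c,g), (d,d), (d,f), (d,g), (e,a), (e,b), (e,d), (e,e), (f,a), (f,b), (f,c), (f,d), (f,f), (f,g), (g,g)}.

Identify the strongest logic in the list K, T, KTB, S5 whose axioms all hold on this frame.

Reflexive (axiom T): yes — every world is S-related to itself.
Symmetric (axiom B): no — a S d but not d S a.
Euclidean (axiom 5): no — a S b and a S f, but not b S f.
So F validates K, T; KTB would additionally require S to be symmetric. The strongest is T.

T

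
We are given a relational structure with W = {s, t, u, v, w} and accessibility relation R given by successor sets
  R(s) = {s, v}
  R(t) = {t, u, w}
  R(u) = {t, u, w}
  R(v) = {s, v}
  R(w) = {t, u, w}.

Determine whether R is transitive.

Transitive: yes — every two-step R-path is closed by a direct edge.

Yes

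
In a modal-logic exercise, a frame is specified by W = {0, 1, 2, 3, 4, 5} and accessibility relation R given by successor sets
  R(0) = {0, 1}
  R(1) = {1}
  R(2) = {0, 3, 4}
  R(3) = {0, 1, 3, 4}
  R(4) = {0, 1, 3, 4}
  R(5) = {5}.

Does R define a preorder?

No

Reflexive: no — 2 is not related to itself.
Transitive: no — 2 R 0 and 0 R 1, but not 2 R 1.
So R is not a preorder.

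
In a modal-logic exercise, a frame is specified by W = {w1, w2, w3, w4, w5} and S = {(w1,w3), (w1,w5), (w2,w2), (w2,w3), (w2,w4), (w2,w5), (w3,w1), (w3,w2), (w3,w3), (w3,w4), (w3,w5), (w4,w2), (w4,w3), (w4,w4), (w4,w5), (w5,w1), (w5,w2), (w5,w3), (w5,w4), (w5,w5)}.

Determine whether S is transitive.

Transitive: no — w1 S w3 and w3 S w2, but not w1 S w2.

No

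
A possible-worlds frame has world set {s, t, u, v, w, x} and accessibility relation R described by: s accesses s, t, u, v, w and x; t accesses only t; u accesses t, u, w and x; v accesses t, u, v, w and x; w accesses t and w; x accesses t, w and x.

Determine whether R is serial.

Serial: yes — every world has a successor (e.g. s R s).

Yes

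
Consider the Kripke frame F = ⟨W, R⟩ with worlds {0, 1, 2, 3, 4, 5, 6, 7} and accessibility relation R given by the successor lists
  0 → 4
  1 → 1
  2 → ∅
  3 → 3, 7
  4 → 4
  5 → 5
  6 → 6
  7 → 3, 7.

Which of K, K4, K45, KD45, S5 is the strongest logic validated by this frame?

K45

Transitive (axiom 4): yes — every two-step R-path is closed by a direct edge.
Euclidean (axiom 5): yes — any two successors of a common world are R-related.
Serial (axiom D): no — 2 has no R-successor.
Reflexive (axiom T): no — 0 is not related to itself.
So F validates K, K4, K45; KD45 would additionally require R to be serial. The strongest is K45.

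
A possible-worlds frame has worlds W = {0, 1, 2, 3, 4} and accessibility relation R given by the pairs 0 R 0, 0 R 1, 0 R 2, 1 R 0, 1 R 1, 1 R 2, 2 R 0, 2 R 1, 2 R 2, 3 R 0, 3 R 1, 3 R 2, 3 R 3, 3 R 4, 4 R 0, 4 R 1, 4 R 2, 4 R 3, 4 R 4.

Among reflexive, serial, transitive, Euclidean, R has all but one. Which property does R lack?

Euclidean

Reflexive: yes — every world is R-related to itself.
Serial: yes — every world has a successor (e.g. 0 R 0).
Transitive: yes — every two-step R-path is closed by a direct edge.
Euclidean: no — 3 R 0 and 3 R 4, but not 0 R 4.
Only Euclidean fails.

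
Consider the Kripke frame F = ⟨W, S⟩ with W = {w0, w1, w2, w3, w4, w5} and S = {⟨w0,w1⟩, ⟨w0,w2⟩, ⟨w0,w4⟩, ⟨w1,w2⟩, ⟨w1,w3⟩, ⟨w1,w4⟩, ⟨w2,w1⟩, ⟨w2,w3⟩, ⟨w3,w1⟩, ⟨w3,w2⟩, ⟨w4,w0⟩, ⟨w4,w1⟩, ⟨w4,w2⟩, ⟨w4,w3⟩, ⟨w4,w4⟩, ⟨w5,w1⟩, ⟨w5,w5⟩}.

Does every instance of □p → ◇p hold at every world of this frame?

Yes

Axiom D corresponds to the accessibility relation being serial.
Serial: yes — every world has a successor (e.g. w0 S w1).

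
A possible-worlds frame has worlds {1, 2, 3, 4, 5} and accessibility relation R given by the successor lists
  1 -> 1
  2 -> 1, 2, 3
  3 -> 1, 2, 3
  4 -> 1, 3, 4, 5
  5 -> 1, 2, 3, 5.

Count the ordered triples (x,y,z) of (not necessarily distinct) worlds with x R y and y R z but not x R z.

2

Enumerating: (4,3,2), (4,5,2).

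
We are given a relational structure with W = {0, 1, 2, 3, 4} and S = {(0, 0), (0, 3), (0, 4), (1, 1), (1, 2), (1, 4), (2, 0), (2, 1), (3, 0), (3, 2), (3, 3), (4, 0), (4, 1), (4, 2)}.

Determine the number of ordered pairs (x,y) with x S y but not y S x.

Enumerating: (2,0), (3,2), (4,2).

3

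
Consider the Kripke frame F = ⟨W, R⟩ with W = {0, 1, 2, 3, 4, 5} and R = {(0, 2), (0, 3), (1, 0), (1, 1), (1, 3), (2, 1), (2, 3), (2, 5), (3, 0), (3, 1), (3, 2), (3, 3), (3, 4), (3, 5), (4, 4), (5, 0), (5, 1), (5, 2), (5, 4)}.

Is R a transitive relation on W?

Transitive: no — 0 R 2 and 2 R 1, but not 0 R 1.

No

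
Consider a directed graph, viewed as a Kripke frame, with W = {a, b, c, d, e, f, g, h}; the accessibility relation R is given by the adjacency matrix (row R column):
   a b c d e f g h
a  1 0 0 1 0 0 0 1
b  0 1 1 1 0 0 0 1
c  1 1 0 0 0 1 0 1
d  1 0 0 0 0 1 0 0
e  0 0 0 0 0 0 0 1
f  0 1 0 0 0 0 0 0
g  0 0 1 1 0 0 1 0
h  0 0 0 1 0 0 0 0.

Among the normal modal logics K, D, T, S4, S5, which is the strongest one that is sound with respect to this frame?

D

Serial (axiom D): yes — every world has a successor (e.g. a R a).
Reflexive (axiom T): no — c is not related to itself.
Transitive (axiom 4): no — a R d and d R f, but not a R f.
Euclidean (axiom 5): no — a R d and a R h, but not d R h.
So F validates K, D; T would additionally require R to be reflexive. The strongest is D.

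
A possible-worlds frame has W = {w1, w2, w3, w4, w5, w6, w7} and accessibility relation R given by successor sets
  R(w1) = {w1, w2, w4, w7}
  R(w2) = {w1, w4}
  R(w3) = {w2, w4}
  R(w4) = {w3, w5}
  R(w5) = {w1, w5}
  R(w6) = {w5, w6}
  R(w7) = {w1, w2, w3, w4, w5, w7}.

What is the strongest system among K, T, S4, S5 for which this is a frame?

Reflexive (axiom T): no — w2 is not related to itself.
Transitive (axiom 4): no — w1 R w4 and w4 R w3, but not w1 R w3.
Euclidean (axiom 5): no — w1 R w2 and w1 R w7, but not w2 R w7.
So F validates K; T would additionally require R to be reflexive. The strongest is K.

K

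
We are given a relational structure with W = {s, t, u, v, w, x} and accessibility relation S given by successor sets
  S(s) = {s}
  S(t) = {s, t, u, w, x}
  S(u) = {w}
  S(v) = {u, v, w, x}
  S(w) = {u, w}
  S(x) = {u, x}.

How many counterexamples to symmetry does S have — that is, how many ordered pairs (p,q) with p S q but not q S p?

8

Enumerating: (t,s), (t,u), (t,w), (t,x), (v,u), (v,w), (v,x), (x,u).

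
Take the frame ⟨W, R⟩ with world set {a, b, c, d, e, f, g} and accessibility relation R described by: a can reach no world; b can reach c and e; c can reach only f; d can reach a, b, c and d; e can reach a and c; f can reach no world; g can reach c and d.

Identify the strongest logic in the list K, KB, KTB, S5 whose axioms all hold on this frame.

K

Symmetric (axiom B): no — b R c but not c R b.
Reflexive (axiom T): no — a is not related to itself.
Euclidean (axiom 5): no — b R c and b R e, but not c R e.
So F validates K; KB would additionally require R to be symmetric. The strongest is K.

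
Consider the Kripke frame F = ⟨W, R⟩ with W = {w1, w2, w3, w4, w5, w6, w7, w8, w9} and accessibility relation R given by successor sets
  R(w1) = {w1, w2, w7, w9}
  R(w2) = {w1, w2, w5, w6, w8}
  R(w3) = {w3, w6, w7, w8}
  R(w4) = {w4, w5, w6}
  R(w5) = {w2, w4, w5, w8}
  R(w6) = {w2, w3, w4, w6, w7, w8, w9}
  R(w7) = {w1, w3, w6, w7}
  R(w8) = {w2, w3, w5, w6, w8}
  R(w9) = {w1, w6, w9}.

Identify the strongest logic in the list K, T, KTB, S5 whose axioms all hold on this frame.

KTB

Reflexive (axiom T): yes — every world is R-related to itself.
Symmetric (axiom B): yes — every pair in R has its reverse in R.
Euclidean (axiom 5): no — w1 R w2 and w1 R w7, but not w2 R w7.
So F validates K, T, KTB; S5 would additionally require R to be Euclidean. The strongest is KTB.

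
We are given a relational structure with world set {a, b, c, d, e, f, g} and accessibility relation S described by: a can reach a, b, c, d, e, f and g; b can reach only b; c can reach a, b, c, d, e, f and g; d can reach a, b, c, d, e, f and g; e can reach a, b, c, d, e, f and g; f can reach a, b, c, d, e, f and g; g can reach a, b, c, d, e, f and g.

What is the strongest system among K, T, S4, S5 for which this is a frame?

S4

Reflexive (axiom T): yes — every world is S-related to itself.
Transitive (axiom 4): yes — every two-step S-path is closed by a direct edge.
Euclidean (axiom 5): no — a S b and a S c, but not b S c.
So F validates K, T, S4; S5 would additionally require S to be Euclidean. The strongest is S4.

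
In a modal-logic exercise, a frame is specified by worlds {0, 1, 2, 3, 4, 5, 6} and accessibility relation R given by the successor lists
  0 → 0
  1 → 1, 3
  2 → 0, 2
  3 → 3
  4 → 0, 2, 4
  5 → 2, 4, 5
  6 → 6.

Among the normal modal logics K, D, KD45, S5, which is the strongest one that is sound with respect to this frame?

Serial (axiom D): yes — every world has a successor (e.g. 0 R 0).
Euclidean (axiom 5): no — 4 R 0 and 4 R 2, but not 0 R 2.
Transitive (axiom 4): no — 5 R 2 and 2 R 0, but not 5 R 0.
Reflexive (axiom T): yes — every world is R-related to itself.
So F validates K, D; KD45 would additionally require R to be Euclidean and transitive. The strongest is D.

D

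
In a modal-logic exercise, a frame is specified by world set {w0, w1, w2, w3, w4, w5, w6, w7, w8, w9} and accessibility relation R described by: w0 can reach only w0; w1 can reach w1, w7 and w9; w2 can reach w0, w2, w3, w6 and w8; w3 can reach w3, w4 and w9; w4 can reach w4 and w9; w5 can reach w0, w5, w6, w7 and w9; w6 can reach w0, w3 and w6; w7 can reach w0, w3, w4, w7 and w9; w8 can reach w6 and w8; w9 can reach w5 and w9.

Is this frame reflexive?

Yes

Reflexive: yes — every world is R-related to itself.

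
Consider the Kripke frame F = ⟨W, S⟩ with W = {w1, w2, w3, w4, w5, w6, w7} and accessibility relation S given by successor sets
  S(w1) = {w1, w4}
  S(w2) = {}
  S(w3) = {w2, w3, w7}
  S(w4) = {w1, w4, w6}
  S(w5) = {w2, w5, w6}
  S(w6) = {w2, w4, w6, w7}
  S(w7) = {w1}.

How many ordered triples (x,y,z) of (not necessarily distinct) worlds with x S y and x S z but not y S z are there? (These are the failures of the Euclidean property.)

22

Enumerating: (w3,w2,w2), (w3,w2,w3), (w3,w2,w7), (w3,w7,w2), (w3,w7,w3), (w3,w7,w7), (w4,w1,w6), (w4,w6,w1), (w5,w2,w2), (w5,w2,w5), (w5,w2,w6), (w5,w6,w5), … and 10 more.
Total: 22.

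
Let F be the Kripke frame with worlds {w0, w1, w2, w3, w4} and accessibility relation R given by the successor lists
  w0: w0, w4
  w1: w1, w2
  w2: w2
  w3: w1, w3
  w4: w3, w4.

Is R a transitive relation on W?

Transitive: no — w0 R w4 and w4 R w3, but not w0 R w3.

No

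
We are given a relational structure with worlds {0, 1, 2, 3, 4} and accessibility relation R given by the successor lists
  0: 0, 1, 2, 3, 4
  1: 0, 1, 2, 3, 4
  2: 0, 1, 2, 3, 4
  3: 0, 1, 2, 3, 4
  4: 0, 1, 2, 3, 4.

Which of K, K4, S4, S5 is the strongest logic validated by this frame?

Transitive (axiom 4): yes — every two-step R-path is closed by a direct edge.
Reflexive (axiom T): yes — every world is R-related to itself.
Euclidean (axiom 5): yes — any two successors of a common world are R-related.
So F validates K, K4, S4, S5. The strongest is S5.

S5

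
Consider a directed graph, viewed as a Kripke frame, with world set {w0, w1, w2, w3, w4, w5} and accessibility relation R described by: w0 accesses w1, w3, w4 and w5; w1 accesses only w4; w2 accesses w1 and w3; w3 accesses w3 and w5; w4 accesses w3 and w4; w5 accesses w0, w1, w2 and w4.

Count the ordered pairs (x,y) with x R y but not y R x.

Enumerating: (w0,w1), (w0,w3), (w0,w4), (w1,w4), (w2,w1), (w2,w3), (w3,w5), (w4,w3), (w5,w1), (w5,w2), (w5,w4).

11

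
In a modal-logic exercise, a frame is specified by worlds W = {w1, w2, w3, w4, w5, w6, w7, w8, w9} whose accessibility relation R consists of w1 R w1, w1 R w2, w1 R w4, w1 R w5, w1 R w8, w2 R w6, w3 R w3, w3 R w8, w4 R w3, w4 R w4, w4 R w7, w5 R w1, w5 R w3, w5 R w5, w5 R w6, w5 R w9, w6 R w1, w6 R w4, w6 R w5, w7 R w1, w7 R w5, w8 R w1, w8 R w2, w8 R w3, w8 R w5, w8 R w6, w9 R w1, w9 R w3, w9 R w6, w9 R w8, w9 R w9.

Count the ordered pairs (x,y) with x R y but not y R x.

18

Enumerating: (w1,w2), (w1,w4), (w2,w6), (w4,w3), (w4,w7), (w5,w3), (w5,w9), (w6,w1), (w6,w4), (w7,w1), (w7,w5), (w8,w2), (w8,w5), (w8,w6), (w9,w1), (w9,w3), (w9,w6), (w9,w8).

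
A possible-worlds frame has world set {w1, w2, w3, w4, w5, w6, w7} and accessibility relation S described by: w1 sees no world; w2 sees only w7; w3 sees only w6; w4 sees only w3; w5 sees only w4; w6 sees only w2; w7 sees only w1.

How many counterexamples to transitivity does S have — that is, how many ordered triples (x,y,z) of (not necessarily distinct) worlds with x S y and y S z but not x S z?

Enumerating: (w2,w7,w1), (w3,w6,w2), (w4,w3,w6), (w5,w4,w3), (w6,w2,w7).

5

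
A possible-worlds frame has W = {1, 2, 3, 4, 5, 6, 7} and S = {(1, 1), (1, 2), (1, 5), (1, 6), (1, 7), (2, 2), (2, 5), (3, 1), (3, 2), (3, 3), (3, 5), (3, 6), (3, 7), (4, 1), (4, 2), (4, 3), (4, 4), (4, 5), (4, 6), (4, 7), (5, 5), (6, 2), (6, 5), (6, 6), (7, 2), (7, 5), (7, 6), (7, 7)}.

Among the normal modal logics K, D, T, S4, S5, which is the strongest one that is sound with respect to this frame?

S4

Serial (axiom D): yes — every world has a successor (e.g. 1 S 1).
Reflexive (axiom T): yes — every world is S-related to itself.
Transitive (axiom 4): yes — every two-step S-path is closed by a direct edge.
Euclidean (axiom 5): no — 1 S 2 and 1 S 6, but not 2 S 6.
So F validates K, D, T, S4; S5 would additionally require S to be Euclidean. The strongest is S4.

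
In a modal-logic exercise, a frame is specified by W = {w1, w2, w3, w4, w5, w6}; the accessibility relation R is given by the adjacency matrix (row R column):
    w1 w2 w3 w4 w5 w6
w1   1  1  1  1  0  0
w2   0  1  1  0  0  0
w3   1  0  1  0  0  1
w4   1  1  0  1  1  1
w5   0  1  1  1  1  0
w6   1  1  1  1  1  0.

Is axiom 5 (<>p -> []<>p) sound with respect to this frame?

By correspondence theory, 5 is valid on a frame iff R is Euclidean.
Euclidean: no — w1 R w2 and w1 R w4, but not w2 R w4.

No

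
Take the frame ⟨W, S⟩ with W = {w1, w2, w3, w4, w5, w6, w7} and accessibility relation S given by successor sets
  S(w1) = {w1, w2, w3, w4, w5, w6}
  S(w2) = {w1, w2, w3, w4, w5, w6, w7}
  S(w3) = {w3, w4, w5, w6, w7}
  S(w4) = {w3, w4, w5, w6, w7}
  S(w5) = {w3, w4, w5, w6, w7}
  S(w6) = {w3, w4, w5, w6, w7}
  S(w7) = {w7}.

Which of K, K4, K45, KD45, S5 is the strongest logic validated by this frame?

Transitive (axiom 4): no — w1 S w2 and w2 S w7, but not w1 S w7.
Euclidean (axiom 5): no — w1 S w3 and w1 S w2, but not w3 S w2.
Serial (axiom D): yes — every world has a successor (e.g. w1 S w1).
Reflexive (axiom T): yes — every world is S-related to itself.
So F validates K; K4 would additionally require S to be transitive. The strongest is K.

K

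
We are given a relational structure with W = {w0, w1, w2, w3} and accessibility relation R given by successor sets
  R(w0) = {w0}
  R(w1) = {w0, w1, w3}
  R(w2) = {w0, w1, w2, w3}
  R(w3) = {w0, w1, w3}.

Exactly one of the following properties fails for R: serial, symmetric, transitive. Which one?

symmetric

Serial: yes — every world has a successor (e.g. w0 R w0).
Symmetric: no — w1 R w0 but not w0 R w1.
Transitive: yes — every two-step R-path is closed by a direct edge.
Only symmetric fails.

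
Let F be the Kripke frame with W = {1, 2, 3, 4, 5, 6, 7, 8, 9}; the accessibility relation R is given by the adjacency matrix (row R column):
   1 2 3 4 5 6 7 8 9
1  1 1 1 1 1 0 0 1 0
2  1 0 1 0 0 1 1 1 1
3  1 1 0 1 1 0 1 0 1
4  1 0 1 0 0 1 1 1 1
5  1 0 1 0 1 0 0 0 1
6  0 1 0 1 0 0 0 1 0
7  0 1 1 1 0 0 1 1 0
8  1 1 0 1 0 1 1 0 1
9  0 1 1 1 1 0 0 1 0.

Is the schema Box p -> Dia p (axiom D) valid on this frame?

By correspondence theory, D is valid on a frame iff R is serial.
Serial: yes — every world has a successor (e.g. 1 R 1).

Yes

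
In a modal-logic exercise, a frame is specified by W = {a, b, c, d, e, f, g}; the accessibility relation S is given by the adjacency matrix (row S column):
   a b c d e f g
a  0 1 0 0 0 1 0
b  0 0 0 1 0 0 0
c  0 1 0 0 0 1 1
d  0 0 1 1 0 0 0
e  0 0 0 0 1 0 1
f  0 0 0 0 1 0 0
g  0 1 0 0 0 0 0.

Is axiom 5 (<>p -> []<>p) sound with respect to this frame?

No

Axiom 5 corresponds to the accessibility relation being Euclidean.
Euclidean: no — a S b and a S f, but not b S f.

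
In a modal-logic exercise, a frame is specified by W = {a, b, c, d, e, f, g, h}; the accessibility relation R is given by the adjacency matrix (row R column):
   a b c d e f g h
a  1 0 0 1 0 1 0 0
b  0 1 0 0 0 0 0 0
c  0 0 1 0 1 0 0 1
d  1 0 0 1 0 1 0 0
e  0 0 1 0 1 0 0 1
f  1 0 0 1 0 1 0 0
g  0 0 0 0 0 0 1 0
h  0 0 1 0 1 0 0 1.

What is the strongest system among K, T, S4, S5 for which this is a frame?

Reflexive (axiom T): yes — every world is R-related to itself.
Transitive (axiom 4): yes — every two-step R-path is closed by a direct edge.
Euclidean (axiom 5): yes — any two successors of a common world are R-related.
So F validates K, T, S4, S5. The strongest is S5.

S5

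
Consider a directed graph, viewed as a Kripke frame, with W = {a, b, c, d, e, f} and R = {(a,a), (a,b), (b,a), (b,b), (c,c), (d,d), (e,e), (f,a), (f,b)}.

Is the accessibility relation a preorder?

No

Reflexive: no — f is not related to itself.
Transitive: yes — every two-step R-path is closed by a direct edge.
So R is not a preorder.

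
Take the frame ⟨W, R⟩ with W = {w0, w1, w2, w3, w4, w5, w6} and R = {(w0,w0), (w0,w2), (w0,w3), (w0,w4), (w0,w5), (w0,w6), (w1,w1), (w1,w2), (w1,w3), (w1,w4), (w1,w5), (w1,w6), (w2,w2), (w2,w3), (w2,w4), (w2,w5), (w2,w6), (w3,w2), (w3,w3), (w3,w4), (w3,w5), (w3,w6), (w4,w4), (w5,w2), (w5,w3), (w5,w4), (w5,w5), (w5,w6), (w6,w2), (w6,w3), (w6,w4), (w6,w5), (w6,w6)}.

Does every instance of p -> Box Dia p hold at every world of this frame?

The schema B characterises exactly the symmetric frames.
Symmetric: no — w0 R w2 but not w2 R w0.

No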